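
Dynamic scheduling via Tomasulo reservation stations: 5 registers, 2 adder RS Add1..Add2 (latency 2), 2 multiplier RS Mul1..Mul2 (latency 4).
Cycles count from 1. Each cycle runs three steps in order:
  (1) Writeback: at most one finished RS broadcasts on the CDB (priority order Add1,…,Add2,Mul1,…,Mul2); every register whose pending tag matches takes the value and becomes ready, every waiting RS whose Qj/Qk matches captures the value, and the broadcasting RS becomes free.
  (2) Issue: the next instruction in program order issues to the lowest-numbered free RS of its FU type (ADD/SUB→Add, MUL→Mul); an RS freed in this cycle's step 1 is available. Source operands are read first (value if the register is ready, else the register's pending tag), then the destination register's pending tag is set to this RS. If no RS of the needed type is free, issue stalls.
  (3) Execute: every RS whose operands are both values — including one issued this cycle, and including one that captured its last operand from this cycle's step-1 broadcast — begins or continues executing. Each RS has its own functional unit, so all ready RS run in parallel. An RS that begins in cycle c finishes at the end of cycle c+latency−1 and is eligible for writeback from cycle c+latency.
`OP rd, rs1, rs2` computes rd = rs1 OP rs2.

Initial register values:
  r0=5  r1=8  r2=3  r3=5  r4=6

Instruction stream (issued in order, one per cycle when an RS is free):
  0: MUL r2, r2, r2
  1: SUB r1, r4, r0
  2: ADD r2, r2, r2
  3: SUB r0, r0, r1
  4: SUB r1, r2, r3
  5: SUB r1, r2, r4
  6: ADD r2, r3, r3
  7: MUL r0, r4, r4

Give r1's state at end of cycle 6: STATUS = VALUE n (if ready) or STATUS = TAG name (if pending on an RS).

  c1: issue MUL r2<-Mul1  regs: r0:5,r1:8,r2:Mul1,r3:5,r4:6
  c2: issue SUB r1<-Add1  regs: r0:5,r1:Add1,r2:Mul1,r3:5,r4:6
  c3: issue ADD r2<-Add2  regs: r0:5,r1:Add1,r2:Add2,r3:5,r4:6
  c4: CDB Add1=1; issue SUB r0<-Add1  regs: r0:Add1,r1:1,r2:Add2,r3:5,r4:6
  c5: CDB Mul1=9; stall  regs: r0:Add1,r1:1,r2:Add2,r3:5,r4:6
  c6: CDB Add1=4; issue SUB r1<-Add1  regs: r0:4,r1:Add1,r2:Add2,r3:5,r4:6

STATUS = TAG Add1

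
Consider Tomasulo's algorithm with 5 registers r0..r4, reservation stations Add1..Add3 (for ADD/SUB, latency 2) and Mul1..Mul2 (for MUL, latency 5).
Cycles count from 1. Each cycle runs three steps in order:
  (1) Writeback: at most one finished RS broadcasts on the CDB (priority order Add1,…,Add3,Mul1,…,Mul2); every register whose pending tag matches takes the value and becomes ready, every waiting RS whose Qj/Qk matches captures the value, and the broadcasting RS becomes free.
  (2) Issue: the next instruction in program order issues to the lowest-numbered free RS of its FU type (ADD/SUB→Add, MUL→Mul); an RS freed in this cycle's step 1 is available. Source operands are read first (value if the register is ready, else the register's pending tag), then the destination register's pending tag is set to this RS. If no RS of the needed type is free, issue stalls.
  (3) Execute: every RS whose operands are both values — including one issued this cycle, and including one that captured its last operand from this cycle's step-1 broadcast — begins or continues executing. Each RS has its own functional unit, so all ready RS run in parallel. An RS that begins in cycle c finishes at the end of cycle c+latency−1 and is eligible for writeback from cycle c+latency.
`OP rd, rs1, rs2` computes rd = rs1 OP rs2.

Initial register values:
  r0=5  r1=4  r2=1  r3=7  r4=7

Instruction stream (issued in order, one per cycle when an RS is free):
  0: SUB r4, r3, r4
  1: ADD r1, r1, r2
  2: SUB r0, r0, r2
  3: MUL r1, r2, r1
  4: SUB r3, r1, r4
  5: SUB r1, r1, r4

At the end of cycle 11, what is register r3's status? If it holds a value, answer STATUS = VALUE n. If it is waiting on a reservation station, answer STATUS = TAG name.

STATUS = VALUE 5

c1: issue SUB r4<-Add1 | r0:5,r1:4,r2:1,r3:7,r4:Add1
c2: issue ADD r1<-Add2 | r0:5,r1:Add2,r2:1,r3:7,r4:Add1
c3: CDB Add1=0; issue SUB r0<-Add1 | r0:Add1,r1:Add2,r2:1,r3:7,r4:0
c4: CDB Add2=5; issue MUL r1<-Mul1 | r0:Add1,r1:Mul1,r2:1,r3:7,r4:0
c5: CDB Add1=4; issue SUB r3<-Add1 | r0:4,r1:Mul1,r2:1,r3:Add1,r4:0
c6: issue SUB r1<-Add2 | r0:4,r1:Add2,r2:1,r3:Add1,r4:0
c7: - | r0:4,r1:Add2,r2:1,r3:Add1,r4:0
c8: - | r0:4,r1:Add2,r2:1,r3:Add1,r4:0
c9: CDB Mul1=5 | r0:4,r1:Add2,r2:1,r3:Add1,r4:0
c10: - | r0:4,r1:Add2,r2:1,r3:Add1,r4:0
c11: CDB Add1=5 | r0:4,r1:Add2,r2:1,r3:5,r4:0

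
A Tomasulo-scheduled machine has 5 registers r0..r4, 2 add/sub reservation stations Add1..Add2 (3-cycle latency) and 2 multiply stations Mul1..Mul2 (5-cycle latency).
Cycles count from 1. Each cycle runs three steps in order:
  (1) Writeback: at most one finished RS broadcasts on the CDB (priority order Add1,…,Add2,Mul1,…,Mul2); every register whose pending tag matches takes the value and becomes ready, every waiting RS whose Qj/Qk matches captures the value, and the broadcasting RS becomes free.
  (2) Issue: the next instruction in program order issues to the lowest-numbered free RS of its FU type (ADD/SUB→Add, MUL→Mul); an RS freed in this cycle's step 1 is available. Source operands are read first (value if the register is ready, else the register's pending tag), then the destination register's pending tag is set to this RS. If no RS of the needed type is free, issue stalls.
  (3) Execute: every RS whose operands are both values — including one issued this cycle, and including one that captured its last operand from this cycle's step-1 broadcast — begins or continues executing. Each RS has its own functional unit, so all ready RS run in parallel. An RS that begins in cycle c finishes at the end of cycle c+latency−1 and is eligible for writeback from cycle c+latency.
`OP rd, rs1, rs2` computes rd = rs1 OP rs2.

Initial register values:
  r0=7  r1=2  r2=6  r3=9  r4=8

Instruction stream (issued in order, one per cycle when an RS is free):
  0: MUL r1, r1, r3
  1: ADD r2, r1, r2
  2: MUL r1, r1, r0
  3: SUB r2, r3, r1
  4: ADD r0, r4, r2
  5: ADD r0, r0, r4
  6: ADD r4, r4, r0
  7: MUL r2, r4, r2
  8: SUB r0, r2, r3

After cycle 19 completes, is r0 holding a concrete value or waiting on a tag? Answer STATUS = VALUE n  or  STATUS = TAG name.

STATUS = TAG Add2

c1: issue MUL r1<-Mul1 | r0:7,r1:Mul1,r2:6,r3:9,r4:8
c2: issue ADD r2<-Add1 | r0:7,r1:Mul1,r2:Add1,r3:9,r4:8
c3: issue MUL r1<-Mul2 | r0:7,r1:Mul2,r2:Add1,r3:9,r4:8
c4: issue SUB r2<-Add2 | r0:7,r1:Mul2,r2:Add2,r3:9,r4:8
c5: stall | r0:7,r1:Mul2,r2:Add2,r3:9,r4:8
c6: CDB Mul1=18; stall | r0:7,r1:Mul2,r2:Add2,r3:9,r4:8
c7: stall | r0:7,r1:Mul2,r2:Add2,r3:9,r4:8
c8: stall | r0:7,r1:Mul2,r2:Add2,r3:9,r4:8
c9: CDB Add1=24; issue ADD r0<-Add1 | r0:Add1,r1:Mul2,r2:Add2,r3:9,r4:8
c10: stall | r0:Add1,r1:Mul2,r2:Add2,r3:9,r4:8
c11: CDB Mul2=126; stall | r0:Add1,r1:126,r2:Add2,r3:9,r4:8
c12: stall | r0:Add1,r1:126,r2:Add2,r3:9,r4:8
c13: stall | r0:Add1,r1:126,r2:Add2,r3:9,r4:8
c14: CDB Add2=-117; issue ADD r0<-Add2 | r0:Add2,r1:126,r2:-117,r3:9,r4:8
c15: stall | r0:Add2,r1:126,r2:-117,r3:9,r4:8
c16: stall | r0:Add2,r1:126,r2:-117,r3:9,r4:8
c17: CDB Add1=-109; issue ADD r4<-Add1 | r0:Add2,r1:126,r2:-117,r3:9,r4:Add1
c18: issue MUL r2<-Mul1 | r0:Add2,r1:126,r2:Mul1,r3:9,r4:Add1
c19: stall | r0:Add2,r1:126,r2:Mul1,r3:9,r4:Add1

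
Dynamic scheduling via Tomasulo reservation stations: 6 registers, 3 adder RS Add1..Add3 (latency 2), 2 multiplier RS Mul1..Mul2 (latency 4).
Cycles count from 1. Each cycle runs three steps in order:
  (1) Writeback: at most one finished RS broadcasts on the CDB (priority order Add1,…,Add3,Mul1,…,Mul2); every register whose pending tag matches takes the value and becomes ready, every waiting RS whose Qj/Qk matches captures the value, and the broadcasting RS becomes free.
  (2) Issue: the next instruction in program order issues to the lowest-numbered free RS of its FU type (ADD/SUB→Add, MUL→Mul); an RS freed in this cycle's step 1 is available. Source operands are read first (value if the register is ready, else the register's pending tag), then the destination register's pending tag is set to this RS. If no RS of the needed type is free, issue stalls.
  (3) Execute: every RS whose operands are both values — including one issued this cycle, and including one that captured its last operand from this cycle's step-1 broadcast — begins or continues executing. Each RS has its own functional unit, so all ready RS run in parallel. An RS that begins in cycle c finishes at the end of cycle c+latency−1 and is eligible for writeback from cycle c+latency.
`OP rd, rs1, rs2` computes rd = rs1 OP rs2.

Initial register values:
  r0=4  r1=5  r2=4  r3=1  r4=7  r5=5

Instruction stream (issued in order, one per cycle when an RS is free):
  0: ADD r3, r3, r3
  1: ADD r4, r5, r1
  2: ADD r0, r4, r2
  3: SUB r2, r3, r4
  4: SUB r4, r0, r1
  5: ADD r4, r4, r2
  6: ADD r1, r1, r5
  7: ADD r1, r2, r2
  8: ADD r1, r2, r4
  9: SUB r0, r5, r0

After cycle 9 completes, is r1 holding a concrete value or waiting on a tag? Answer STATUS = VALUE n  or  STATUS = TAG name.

c1: issue ADD r3<-Add1 | r0:4,r1:5,r2:4,r3:Add1,r4:7,r5:5
c2: issue ADD r4<-Add2 | r0:4,r1:5,r2:4,r3:Add1,r4:Add2,r5:5
c3: CDB Add1=2; issue ADD r0<-Add1 | r0:Add1,r1:5,r2:4,r3:2,r4:Add2,r5:5
c4: CDB Add2=10; issue SUB r2<-Add2 | r0:Add1,r1:5,r2:Add2,r3:2,r4:10,r5:5
c5: issue SUB r4<-Add3 | r0:Add1,r1:5,r2:Add2,r3:2,r4:Add3,r5:5
c6: CDB Add1=14; issue ADD r4<-Add1 | r0:14,r1:5,r2:Add2,r3:2,r4:Add1,r5:5
c7: CDB Add2=-8; issue ADD r1<-Add2 | r0:14,r1:Add2,r2:-8,r3:2,r4:Add1,r5:5
c8: CDB Add3=9; issue ADD r1<-Add3 | r0:14,r1:Add3,r2:-8,r3:2,r4:Add1,r5:5
c9: CDB Add2=10; issue ADD r1<-Add2 | r0:14,r1:Add2,r2:-8,r3:2,r4:Add1,r5:5

STATUS = TAG Add2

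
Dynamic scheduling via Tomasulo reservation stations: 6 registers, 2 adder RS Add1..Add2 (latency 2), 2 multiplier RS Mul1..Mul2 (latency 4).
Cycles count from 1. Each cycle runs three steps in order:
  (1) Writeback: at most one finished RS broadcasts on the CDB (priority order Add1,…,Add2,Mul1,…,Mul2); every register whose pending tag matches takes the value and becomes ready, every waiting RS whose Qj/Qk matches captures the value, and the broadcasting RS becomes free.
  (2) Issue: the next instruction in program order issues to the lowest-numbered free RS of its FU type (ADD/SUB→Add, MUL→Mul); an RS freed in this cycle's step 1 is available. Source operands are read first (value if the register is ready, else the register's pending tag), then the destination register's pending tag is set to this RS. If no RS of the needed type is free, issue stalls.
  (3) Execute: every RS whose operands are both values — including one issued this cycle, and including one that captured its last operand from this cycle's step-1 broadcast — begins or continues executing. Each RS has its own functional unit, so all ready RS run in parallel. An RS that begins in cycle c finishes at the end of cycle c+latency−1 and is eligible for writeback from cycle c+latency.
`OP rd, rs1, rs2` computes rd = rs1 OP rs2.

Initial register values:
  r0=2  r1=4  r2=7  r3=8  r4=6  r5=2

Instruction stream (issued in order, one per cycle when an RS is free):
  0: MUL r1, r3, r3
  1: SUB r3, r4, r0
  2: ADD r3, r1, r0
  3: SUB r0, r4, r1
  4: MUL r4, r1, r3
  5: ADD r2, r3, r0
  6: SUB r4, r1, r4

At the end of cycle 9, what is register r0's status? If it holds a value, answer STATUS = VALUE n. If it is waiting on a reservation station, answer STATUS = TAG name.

STATUS = VALUE -58

cycle 1: issue MUL r1<-Mul1 // r0:2,r1:Mul1,r2:7,r3:8,r4:6,r5:2
cycle 2: issue SUB r3<-Add1 // r0:2,r1:Mul1,r2:7,r3:Add1,r4:6,r5:2
cycle 3: issue ADD r3<-Add2 // r0:2,r1:Mul1,r2:7,r3:Add2,r4:6,r5:2
cycle 4: CDB Add1=4; issue SUB r0<-Add1 // r0:Add1,r1:Mul1,r2:7,r3:Add2,r4:6,r5:2
cycle 5: CDB Mul1=64; issue MUL r4<-Mul1 // r0:Add1,r1:64,r2:7,r3:Add2,r4:Mul1,r5:2
cycle 6: stall // r0:Add1,r1:64,r2:7,r3:Add2,r4:Mul1,r5:2
cycle 7: CDB Add1=-58; issue ADD r2<-Add1 // r0:-58,r1:64,r2:Add1,r3:Add2,r4:Mul1,r5:2
cycle 8: CDB Add2=66; issue SUB r4<-Add2 // r0:-58,r1:64,r2:Add1,r3:66,r4:Add2,r5:2
cycle 9: - // r0:-58,r1:64,r2:Add1,r3:66,r4:Add2,r5:2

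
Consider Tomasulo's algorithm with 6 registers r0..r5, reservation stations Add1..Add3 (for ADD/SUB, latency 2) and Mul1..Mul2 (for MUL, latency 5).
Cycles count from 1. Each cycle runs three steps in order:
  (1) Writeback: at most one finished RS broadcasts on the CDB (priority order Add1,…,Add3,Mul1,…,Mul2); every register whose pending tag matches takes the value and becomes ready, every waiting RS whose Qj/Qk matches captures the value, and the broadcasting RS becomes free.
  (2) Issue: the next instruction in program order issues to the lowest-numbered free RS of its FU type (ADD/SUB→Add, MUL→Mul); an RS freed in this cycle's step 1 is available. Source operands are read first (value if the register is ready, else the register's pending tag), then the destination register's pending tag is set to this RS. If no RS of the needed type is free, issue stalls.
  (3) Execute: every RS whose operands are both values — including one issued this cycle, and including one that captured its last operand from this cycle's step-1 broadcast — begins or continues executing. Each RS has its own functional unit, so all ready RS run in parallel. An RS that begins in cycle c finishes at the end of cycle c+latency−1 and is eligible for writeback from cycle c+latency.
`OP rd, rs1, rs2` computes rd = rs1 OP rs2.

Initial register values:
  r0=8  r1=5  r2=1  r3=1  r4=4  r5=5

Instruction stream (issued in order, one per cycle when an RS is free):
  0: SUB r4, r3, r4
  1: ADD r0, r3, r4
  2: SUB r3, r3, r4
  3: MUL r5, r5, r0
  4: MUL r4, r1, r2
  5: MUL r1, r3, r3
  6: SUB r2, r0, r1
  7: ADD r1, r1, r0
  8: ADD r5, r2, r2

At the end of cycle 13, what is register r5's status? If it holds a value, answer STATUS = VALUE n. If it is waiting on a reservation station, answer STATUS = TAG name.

STATUS = TAG Add3

  c1: issue SUB r4<-Add1  regs: r0:8,r1:5,r2:1,r3:1,r4:Add1,r5:5
  c2: issue ADD r0<-Add2  regs: r0:Add2,r1:5,r2:1,r3:1,r4:Add1,r5:5
  c3: CDB Add1=-3; issue SUB r3<-Add1  regs: r0:Add2,r1:5,r2:1,r3:Add1,r4:-3,r5:5
  c4: issue MUL r5<-Mul1  regs: r0:Add2,r1:5,r2:1,r3:Add1,r4:-3,r5:Mul1
  c5: CDB Add1=4; issue MUL r4<-Mul2  regs: r0:Add2,r1:5,r2:1,r3:4,r4:Mul2,r5:Mul1
  c6: CDB Add2=-2; stall  regs: r0:-2,r1:5,r2:1,r3:4,r4:Mul2,r5:Mul1
  c7: stall  regs: r0:-2,r1:5,r2:1,r3:4,r4:Mul2,r5:Mul1
  c8: stall  regs: r0:-2,r1:5,r2:1,r3:4,r4:Mul2,r5:Mul1
  c9: stall  regs: r0:-2,r1:5,r2:1,r3:4,r4:Mul2,r5:Mul1
  c10: CDB Mul2=5; issue MUL r1<-Mul2  regs: r0:-2,r1:Mul2,r2:1,r3:4,r4:5,r5:Mul1
  c11: CDB Mul1=-10; issue SUB r2<-Add1  regs: r0:-2,r1:Mul2,r2:Add1,r3:4,r4:5,r5:-10
  c12: issue ADD r1<-Add2  regs: r0:-2,r1:Add2,r2:Add1,r3:4,r4:5,r5:-10
  c13: issue ADD r5<-Add3  regs: r0:-2,r1:Add2,r2:Add1,r3:4,r4:5,r5:Add3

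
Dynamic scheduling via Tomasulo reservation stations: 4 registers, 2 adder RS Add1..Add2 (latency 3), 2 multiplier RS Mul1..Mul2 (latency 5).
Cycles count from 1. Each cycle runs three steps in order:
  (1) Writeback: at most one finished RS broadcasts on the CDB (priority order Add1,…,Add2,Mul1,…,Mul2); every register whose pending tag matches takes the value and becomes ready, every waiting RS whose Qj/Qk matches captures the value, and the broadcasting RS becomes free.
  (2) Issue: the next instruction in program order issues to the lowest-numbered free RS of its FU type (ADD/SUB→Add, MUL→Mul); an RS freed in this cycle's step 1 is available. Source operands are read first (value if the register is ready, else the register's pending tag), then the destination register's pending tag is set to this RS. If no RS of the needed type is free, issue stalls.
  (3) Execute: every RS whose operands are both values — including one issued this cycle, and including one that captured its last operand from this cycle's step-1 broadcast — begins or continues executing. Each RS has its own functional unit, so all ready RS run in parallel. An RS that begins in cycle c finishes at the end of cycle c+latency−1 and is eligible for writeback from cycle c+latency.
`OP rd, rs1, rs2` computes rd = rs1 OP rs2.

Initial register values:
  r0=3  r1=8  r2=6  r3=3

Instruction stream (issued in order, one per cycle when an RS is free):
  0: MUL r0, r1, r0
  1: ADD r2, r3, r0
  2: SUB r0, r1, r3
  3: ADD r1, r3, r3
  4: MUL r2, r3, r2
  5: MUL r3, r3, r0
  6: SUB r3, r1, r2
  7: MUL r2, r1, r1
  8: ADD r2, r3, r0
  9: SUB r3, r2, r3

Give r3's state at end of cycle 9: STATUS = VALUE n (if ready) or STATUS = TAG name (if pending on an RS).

  c1: issue MUL r0<-Mul1  regs: r0:Mul1,r1:8,r2:6,r3:3
  c2: issue ADD r2<-Add1  regs: r0:Mul1,r1:8,r2:Add1,r3:3
  c3: issue SUB r0<-Add2  regs: r0:Add2,r1:8,r2:Add1,r3:3
  c4: stall  regs: r0:Add2,r1:8,r2:Add1,r3:3
  c5: stall  regs: r0:Add2,r1:8,r2:Add1,r3:3
  c6: CDB Add2=5; issue ADD r1<-Add2  regs: r0:5,r1:Add2,r2:Add1,r3:3
  c7: CDB Mul1=24; issue MUL r2<-Mul1  regs: r0:5,r1:Add2,r2:Mul1,r3:3
  c8: issue MUL r3<-Mul2  regs: r0:5,r1:Add2,r2:Mul1,r3:Mul2
  c9: CDB Add2=6; issue SUB r3<-Add2  regs: r0:5,r1:6,r2:Mul1,r3:Add2

STATUS = TAG Add2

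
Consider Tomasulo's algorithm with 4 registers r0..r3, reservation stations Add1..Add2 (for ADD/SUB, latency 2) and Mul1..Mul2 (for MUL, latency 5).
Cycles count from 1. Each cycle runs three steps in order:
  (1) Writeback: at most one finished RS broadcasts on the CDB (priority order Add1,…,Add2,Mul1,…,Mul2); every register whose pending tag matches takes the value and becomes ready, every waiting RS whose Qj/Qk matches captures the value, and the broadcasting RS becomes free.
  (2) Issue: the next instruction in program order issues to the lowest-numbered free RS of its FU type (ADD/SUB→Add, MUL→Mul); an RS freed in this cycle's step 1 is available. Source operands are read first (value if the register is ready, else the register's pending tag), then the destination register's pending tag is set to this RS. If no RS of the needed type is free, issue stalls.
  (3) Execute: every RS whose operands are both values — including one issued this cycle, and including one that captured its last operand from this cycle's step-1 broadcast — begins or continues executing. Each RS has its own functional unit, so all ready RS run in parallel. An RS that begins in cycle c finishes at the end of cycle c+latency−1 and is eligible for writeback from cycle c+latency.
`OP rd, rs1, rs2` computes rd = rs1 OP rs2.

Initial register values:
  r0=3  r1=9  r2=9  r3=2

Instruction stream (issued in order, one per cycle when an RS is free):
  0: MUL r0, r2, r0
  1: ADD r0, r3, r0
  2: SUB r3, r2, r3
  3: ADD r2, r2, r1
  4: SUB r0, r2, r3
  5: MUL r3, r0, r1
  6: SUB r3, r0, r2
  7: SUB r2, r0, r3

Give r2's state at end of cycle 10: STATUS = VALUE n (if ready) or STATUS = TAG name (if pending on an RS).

  c1: issue MUL r0<-Mul1  regs: r0:Mul1,r1:9,r2:9,r3:2
  c2: issue ADD r0<-Add1  regs: r0:Add1,r1:9,r2:9,r3:2
  c3: issue SUB r3<-Add2  regs: r0:Add1,r1:9,r2:9,r3:Add2
  c4: stall  regs: r0:Add1,r1:9,r2:9,r3:Add2
  c5: CDB Add2=7; issue ADD r2<-Add2  regs: r0:Add1,r1:9,r2:Add2,r3:7
  c6: CDB Mul1=27; stall  regs: r0:Add1,r1:9,r2:Add2,r3:7
  c7: CDB Add2=18; issue SUB r0<-Add2  regs: r0:Add2,r1:9,r2:18,r3:7
  c8: CDB Add1=29; issue MUL r3<-Mul1  regs: r0:Add2,r1:9,r2:18,r3:Mul1
  c9: CDB Add2=11; issue SUB r3<-Add1  regs: r0:11,r1:9,r2:18,r3:Add1
  c10: issue SUB r2<-Add2  regs: r0:11,r1:9,r2:Add2,r3:Add1

STATUS = TAG Add2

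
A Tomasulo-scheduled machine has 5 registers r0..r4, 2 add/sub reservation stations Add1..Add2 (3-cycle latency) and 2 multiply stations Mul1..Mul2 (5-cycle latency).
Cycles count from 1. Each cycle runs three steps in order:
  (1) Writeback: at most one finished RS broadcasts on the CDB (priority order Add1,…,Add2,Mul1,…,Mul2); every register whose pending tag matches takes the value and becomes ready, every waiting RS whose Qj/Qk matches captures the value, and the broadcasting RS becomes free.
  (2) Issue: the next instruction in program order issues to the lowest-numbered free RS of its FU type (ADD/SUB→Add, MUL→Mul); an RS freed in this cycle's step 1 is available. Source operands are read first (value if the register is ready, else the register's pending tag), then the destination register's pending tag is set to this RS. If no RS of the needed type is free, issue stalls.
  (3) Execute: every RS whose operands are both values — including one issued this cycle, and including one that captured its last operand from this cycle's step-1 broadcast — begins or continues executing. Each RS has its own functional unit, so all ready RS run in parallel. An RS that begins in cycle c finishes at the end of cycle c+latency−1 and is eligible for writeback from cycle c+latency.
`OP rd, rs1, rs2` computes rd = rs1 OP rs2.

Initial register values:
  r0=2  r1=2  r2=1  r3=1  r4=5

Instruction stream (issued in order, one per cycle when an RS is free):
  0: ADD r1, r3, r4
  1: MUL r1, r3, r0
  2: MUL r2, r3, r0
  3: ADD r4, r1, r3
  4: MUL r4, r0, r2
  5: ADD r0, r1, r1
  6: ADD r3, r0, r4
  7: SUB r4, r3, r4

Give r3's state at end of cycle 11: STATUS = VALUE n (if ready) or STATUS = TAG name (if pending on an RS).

cycle 1: issue ADD r1<-Add1 // r0:2,r1:Add1,r2:1,r3:1,r4:5
cycle 2: issue MUL r1<-Mul1 // r0:2,r1:Mul1,r2:1,r3:1,r4:5
cycle 3: issue MUL r2<-Mul2 // r0:2,r1:Mul1,r2:Mul2,r3:1,r4:5
cycle 4: CDB Add1=6; issue ADD r4<-Add1 // r0:2,r1:Mul1,r2:Mul2,r3:1,r4:Add1
cycle 5: stall // r0:2,r1:Mul1,r2:Mul2,r3:1,r4:Add1
cycle 6: stall // r0:2,r1:Mul1,r2:Mul2,r3:1,r4:Add1
cycle 7: CDB Mul1=2; issue MUL r4<-Mul1 // r0:2,r1:2,r2:Mul2,r3:1,r4:Mul1
cycle 8: CDB Mul2=2; issue ADD r0<-Add2 // r0:Add2,r1:2,r2:2,r3:1,r4:Mul1
cycle 9: stall // r0:Add2,r1:2,r2:2,r3:1,r4:Mul1
cycle 10: CDB Add1=3; issue ADD r3<-Add1 // r0:Add2,r1:2,r2:2,r3:Add1,r4:Mul1
cycle 11: CDB Add2=4; issue SUB r4<-Add2 // r0:4,r1:2,r2:2,r3:Add1,r4:Add2

STATUS = TAG Add1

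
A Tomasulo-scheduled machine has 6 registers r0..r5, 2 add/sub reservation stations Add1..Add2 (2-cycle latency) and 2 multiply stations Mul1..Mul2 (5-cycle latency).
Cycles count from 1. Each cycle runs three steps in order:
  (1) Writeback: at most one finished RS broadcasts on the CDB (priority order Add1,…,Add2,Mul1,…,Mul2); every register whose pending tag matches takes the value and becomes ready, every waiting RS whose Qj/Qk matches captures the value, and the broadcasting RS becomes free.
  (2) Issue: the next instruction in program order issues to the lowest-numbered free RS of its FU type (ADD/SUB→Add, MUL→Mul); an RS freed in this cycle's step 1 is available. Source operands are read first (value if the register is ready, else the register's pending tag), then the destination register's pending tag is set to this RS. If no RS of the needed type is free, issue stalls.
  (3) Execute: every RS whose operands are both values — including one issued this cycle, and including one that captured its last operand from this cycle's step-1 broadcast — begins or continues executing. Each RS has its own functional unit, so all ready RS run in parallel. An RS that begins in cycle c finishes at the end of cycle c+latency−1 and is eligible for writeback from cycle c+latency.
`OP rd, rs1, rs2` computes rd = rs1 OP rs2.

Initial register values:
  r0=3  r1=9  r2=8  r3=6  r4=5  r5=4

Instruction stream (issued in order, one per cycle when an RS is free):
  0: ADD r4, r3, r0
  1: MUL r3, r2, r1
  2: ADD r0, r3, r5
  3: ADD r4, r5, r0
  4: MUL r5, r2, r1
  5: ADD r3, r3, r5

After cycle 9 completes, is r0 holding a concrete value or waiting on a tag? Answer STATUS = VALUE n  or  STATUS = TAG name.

c1: issue ADD r4<-Add1 | r0:3,r1:9,r2:8,r3:6,r4:Add1,r5:4
c2: issue MUL r3<-Mul1 | r0:3,r1:9,r2:8,r3:Mul1,r4:Add1,r5:4
c3: CDB Add1=9; issue ADD r0<-Add1 | r0:Add1,r1:9,r2:8,r3:Mul1,r4:9,r5:4
c4: issue ADD r4<-Add2 | r0:Add1,r1:9,r2:8,r3:Mul1,r4:Add2,r5:4
c5: issue MUL r5<-Mul2 | r0:Add1,r1:9,r2:8,r3:Mul1,r4:Add2,r5:Mul2
c6: stall | r0:Add1,r1:9,r2:8,r3:Mul1,r4:Add2,r5:Mul2
c7: CDB Mul1=72; stall | r0:Add1,r1:9,r2:8,r3:72,r4:Add2,r5:Mul2
c8: stall | r0:Add1,r1:9,r2:8,r3:72,r4:Add2,r5:Mul2
c9: CDB Add1=76; issue ADD r3<-Add1 | r0:76,r1:9,r2:8,r3:Add1,r4:Add2,r5:Mul2

STATUS = VALUE 76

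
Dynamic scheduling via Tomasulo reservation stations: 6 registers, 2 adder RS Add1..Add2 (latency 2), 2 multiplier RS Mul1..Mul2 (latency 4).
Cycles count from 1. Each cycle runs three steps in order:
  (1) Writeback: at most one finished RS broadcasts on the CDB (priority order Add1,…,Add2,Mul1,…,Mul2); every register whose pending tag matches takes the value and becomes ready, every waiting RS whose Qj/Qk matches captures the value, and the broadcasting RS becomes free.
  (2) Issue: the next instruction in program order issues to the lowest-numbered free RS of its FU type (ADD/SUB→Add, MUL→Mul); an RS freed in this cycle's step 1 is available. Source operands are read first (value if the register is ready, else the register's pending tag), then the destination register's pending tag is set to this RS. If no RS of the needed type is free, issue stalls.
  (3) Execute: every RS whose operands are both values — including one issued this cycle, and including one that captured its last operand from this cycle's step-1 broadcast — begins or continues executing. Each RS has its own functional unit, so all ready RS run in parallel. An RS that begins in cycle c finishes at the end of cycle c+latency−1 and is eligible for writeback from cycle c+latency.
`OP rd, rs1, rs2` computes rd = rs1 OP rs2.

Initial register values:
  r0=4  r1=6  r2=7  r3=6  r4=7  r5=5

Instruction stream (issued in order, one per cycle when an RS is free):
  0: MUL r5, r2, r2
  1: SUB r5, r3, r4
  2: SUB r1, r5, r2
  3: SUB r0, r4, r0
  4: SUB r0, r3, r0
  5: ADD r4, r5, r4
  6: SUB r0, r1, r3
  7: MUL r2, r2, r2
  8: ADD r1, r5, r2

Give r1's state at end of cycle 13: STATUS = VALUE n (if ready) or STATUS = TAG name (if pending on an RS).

STATUS = TAG Add1

cycle 1: issue MUL r5<-Mul1 // r0:4,r1:6,r2:7,r3:6,r4:7,r5:Mul1
cycle 2: issue SUB r5<-Add1 // r0:4,r1:6,r2:7,r3:6,r4:7,r5:Add1
cycle 3: issue SUB r1<-Add2 // r0:4,r1:Add2,r2:7,r3:6,r4:7,r5:Add1
cycle 4: CDB Add1=-1; issue SUB r0<-Add1 // r0:Add1,r1:Add2,r2:7,r3:6,r4:7,r5:-1
cycle 5: CDB Mul1=49; stall // r0:Add1,r1:Add2,r2:7,r3:6,r4:7,r5:-1
cycle 6: CDB Add1=3; issue SUB r0<-Add1 // r0:Add1,r1:Add2,r2:7,r3:6,r4:7,r5:-1
cycle 7: CDB Add2=-8; issue ADD r4<-Add2 // r0:Add1,r1:-8,r2:7,r3:6,r4:Add2,r5:-1
cycle 8: CDB Add1=3; issue SUB r0<-Add1 // r0:Add1,r1:-8,r2:7,r3:6,r4:Add2,r5:-1
cycle 9: CDB Add2=6; issue MUL r2<-Mul1 // r0:Add1,r1:-8,r2:Mul1,r3:6,r4:6,r5:-1
cycle 10: CDB Add1=-14; issue ADD r1<-Add1 // r0:-14,r1:Add1,r2:Mul1,r3:6,r4:6,r5:-1
cycle 11: - // r0:-14,r1:Add1,r2:Mul1,r3:6,r4:6,r5:-1
cycle 12: - // r0:-14,r1:Add1,r2:Mul1,r3:6,r4:6,r5:-1
cycle 13: CDB Mul1=49 // r0:-14,r1:Add1,r2:49,r3:6,r4:6,r5:-1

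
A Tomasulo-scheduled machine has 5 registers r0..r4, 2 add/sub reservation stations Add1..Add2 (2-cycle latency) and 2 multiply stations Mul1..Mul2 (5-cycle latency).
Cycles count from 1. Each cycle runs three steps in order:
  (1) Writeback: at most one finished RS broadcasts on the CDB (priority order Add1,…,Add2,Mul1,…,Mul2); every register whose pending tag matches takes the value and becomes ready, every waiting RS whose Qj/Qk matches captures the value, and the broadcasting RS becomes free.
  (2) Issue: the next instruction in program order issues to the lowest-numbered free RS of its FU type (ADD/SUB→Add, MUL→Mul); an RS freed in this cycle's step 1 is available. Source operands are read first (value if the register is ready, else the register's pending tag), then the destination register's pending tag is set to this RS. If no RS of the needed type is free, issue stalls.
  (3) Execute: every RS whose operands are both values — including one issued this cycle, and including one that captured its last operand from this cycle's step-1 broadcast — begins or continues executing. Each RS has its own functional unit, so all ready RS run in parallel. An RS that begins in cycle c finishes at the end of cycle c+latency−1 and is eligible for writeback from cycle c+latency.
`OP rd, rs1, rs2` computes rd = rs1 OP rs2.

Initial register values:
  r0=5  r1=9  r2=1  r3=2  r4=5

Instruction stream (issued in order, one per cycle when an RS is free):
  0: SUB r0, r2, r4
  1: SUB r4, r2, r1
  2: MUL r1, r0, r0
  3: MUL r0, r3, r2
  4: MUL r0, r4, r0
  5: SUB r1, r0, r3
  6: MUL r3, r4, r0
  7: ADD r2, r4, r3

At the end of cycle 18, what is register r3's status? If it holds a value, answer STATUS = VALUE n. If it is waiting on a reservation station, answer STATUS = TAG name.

  c1: issue SUB r0<-Add1  regs: r0:Add1,r1:9,r2:1,r3:2,r4:5
  c2: issue SUB r4<-Add2  regs: r0:Add1,r1:9,r2:1,r3:2,r4:Add2
  c3: CDB Add1=-4; issue MUL r1<-Mul1  regs: r0:-4,r1:Mul1,r2:1,r3:2,r4:Add2
  c4: CDB Add2=-8; issue MUL r0<-Mul2  regs: r0:Mul2,r1:Mul1,r2:1,r3:2,r4:-8
  c5: stall  regs: r0:Mul2,r1:Mul1,r2:1,r3:2,r4:-8
  c6: stall  regs: r0:Mul2,r1:Mul1,r2:1,r3:2,r4:-8
  c7: stall  regs: r0:Mul2,r1:Mul1,r2:1,r3:2,r4:-8
  c8: CDB Mul1=16; issue MUL r0<-Mul1  regs: r0:Mul1,r1:16,r2:1,r3:2,r4:-8
  c9: CDB Mul2=2; issue SUB r1<-Add1  regs: r0:Mul1,r1:Add1,r2:1,r3:2,r4:-8
  c10: issue MUL r3<-Mul2  regs: r0:Mul1,r1:Add1,r2:1,r3:Mul2,r4:-8
  c11: issue ADD r2<-Add2  regs: r0:Mul1,r1:Add1,r2:Add2,r3:Mul2,r4:-8
  c12: -  regs: r0:Mul1,r1:Add1,r2:Add2,r3:Mul2,r4:-8
  c13: -  regs: r0:Mul1,r1:Add1,r2:Add2,r3:Mul2,r4:-8
  c14: CDB Mul1=-16  regs: r0:-16,r1:Add1,r2:Add2,r3:Mul2,r4:-8
  c15: -  regs: r0:-16,r1:Add1,r2:Add2,r3:Mul2,r4:-8
  c16: CDB Add1=-18  regs: r0:-16,r1:-18,r2:Add2,r3:Mul2,r4:-8
  c17: -  regs: r0:-16,r1:-18,r2:Add2,r3:Mul2,r4:-8
  c18: -  regs: r0:-16,r1:-18,r2:Add2,r3:Mul2,r4:-8

STATUS = TAG Mul2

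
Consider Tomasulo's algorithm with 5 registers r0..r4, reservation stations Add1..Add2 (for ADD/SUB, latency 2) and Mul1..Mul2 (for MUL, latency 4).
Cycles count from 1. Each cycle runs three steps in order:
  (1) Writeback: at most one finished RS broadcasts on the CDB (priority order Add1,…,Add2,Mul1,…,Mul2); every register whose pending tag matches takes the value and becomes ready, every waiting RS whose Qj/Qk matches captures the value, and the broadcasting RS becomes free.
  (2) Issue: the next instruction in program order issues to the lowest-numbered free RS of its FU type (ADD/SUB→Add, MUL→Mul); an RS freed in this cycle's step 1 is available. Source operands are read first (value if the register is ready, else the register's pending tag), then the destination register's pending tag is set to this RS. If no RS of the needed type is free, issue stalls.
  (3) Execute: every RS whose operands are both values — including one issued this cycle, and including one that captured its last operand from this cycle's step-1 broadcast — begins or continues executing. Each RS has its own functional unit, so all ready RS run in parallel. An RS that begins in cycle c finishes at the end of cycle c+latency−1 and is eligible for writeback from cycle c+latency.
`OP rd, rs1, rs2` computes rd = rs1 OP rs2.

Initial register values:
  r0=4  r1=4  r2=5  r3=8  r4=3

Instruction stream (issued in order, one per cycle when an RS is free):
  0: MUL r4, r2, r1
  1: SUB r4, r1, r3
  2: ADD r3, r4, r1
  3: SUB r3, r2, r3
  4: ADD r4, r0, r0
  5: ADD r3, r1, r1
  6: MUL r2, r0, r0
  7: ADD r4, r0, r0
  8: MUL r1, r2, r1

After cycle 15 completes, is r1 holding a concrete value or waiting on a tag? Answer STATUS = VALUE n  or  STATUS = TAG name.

cycle 1: issue MUL r4<-Mul1 // r0:4,r1:4,r2:5,r3:8,r4:Mul1
cycle 2: issue SUB r4<-Add1 // r0:4,r1:4,r2:5,r3:8,r4:Add1
cycle 3: issue ADD r3<-Add2 // r0:4,r1:4,r2:5,r3:Add2,r4:Add1
cycle 4: CDB Add1=-4; issue SUB r3<-Add1 // r0:4,r1:4,r2:5,r3:Add1,r4:-4
cycle 5: CDB Mul1=20; stall // r0:4,r1:4,r2:5,r3:Add1,r4:-4
cycle 6: CDB Add2=0; issue ADD r4<-Add2 // r0:4,r1:4,r2:5,r3:Add1,r4:Add2
cycle 7: stall // r0:4,r1:4,r2:5,r3:Add1,r4:Add2
cycle 8: CDB Add1=5; issue ADD r3<-Add1 // r0:4,r1:4,r2:5,r3:Add1,r4:Add2
cycle 9: CDB Add2=8; issue MUL r2<-Mul1 // r0:4,r1:4,r2:Mul1,r3:Add1,r4:8
cycle 10: CDB Add1=8; issue ADD r4<-Add1 // r0:4,r1:4,r2:Mul1,r3:8,r4:Add1
cycle 11: issue MUL r1<-Mul2 // r0:4,r1:Mul2,r2:Mul1,r3:8,r4:Add1
cycle 12: CDB Add1=8 // r0:4,r1:Mul2,r2:Mul1,r3:8,r4:8
cycle 13: CDB Mul1=16 // r0:4,r1:Mul2,r2:16,r3:8,r4:8
cycle 14: - // r0:4,r1:Mul2,r2:16,r3:8,r4:8
cycle 15: - // r0:4,r1:Mul2,r2:16,r3:8,r4:8

STATUS = TAG Mul2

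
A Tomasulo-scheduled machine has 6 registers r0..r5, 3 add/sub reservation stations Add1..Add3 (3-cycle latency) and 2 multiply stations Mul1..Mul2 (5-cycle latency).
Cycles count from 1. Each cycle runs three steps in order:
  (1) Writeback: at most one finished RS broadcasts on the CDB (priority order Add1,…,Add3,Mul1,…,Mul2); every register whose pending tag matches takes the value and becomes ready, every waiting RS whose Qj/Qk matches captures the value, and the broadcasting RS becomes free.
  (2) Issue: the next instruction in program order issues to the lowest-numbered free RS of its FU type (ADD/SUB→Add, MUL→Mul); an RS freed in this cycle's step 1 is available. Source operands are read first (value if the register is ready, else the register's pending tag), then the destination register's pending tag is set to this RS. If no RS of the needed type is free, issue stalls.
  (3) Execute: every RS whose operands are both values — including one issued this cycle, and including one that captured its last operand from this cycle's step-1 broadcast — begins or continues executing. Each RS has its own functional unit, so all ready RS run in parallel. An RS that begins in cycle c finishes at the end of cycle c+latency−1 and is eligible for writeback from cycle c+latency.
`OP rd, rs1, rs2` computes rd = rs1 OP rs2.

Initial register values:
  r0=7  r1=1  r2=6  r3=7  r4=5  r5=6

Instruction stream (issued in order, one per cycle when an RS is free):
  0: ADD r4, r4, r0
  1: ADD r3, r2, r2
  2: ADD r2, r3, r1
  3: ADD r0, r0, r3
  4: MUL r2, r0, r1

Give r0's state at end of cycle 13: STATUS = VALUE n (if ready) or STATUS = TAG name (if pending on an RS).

c1: issue ADD r4<-Add1 | r0:7,r1:1,r2:6,r3:7,r4:Add1,r5:6
c2: issue ADD r3<-Add2 | r0:7,r1:1,r2:6,r3:Add2,r4:Add1,r5:6
c3: issue ADD r2<-Add3 | r0:7,r1:1,r2:Add3,r3:Add2,r4:Add1,r5:6
c4: CDB Add1=12; issue ADD r0<-Add1 | r0:Add1,r1:1,r2:Add3,r3:Add2,r4:12,r5:6
c5: CDB Add2=12; issue MUL r2<-Mul1 | r0:Add1,r1:1,r2:Mul1,r3:12,r4:12,r5:6
c6: - | r0:Add1,r1:1,r2:Mul1,r3:12,r4:12,r5:6
c7: - | r0:Add1,r1:1,r2:Mul1,r3:12,r4:12,r5:6
c8: CDB Add1=19 | r0:19,r1:1,r2:Mul1,r3:12,r4:12,r5:6
c9: CDB Add3=13 | r0:19,r1:1,r2:Mul1,r3:12,r4:12,r5:6
c10: - | r0:19,r1:1,r2:Mul1,r3:12,r4:12,r5:6
c11: - | r0:19,r1:1,r2:Mul1,r3:12,r4:12,r5:6
c12: - | r0:19,r1:1,r2:Mul1,r3:12,r4:12,r5:6
c13: CDB Mul1=19 | r0:19,r1:1,r2:19,r3:12,r4:12,r5:6

STATUS = VALUE 19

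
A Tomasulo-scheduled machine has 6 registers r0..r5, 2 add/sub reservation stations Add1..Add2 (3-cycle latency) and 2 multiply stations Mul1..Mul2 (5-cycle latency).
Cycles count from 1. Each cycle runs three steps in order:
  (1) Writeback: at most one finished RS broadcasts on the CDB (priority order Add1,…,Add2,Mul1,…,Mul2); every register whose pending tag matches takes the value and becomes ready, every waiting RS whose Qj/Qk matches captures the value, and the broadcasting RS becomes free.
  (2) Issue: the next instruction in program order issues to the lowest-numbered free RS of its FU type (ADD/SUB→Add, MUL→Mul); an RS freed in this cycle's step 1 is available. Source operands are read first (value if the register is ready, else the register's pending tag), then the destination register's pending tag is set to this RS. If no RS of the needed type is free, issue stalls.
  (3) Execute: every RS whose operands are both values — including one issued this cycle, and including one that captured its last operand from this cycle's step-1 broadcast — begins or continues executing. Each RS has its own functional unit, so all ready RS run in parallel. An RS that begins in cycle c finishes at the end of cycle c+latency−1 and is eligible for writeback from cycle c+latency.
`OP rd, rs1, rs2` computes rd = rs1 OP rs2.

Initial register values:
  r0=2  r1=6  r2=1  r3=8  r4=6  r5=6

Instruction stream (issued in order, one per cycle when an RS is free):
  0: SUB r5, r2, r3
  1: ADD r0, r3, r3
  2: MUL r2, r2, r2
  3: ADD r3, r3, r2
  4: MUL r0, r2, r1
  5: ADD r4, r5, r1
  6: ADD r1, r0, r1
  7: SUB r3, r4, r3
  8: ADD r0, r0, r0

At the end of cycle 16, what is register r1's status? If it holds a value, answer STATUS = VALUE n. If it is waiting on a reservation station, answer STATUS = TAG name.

  c1: issue SUB r5<-Add1  regs: r0:2,r1:6,r2:1,r3:8,r4:6,r5:Add1
  c2: issue ADD r0<-Add2  regs: r0:Add2,r1:6,r2:1,r3:8,r4:6,r5:Add1
  c3: issue MUL r2<-Mul1  regs: r0:Add2,r1:6,r2:Mul1,r3:8,r4:6,r5:Add1
  c4: CDB Add1=-7; issue ADD r3<-Add1  regs: r0:Add2,r1:6,r2:Mul1,r3:Add1,r4:6,r5:-7
  c5: CDB Add2=16; issue MUL r0<-Mul2  regs: r0:Mul2,r1:6,r2:Mul1,r3:Add1,r4:6,r5:-7
  c6: issue ADD r4<-Add2  regs: r0:Mul2,r1:6,r2:Mul1,r3:Add1,r4:Add2,r5:-7
  c7: stall  regs: r0:Mul2,r1:6,r2:Mul1,r3:Add1,r4:Add2,r5:-7
  c8: CDB Mul1=1; stall  regs: r0:Mul2,r1:6,r2:1,r3:Add1,r4:Add2,r5:-7
  c9: CDB Add2=-1; issue ADD r1<-Add2  regs: r0:Mul2,r1:Add2,r2:1,r3:Add1,r4:-1,r5:-7
  c10: stall  regs: r0:Mul2,r1:Add2,r2:1,r3:Add1,r4:-1,r5:-7
  c11: CDB Add1=9; issue SUB r3<-Add1  regs: r0:Mul2,r1:Add2,r2:1,r3:Add1,r4:-1,r5:-7
  c12: stall  regs: r0:Mul2,r1:Add2,r2:1,r3:Add1,r4:-1,r5:-7
  c13: CDB Mul2=6; stall  regs: r0:6,r1:Add2,r2:1,r3:Add1,r4:-1,r5:-7
  c14: CDB Add1=-10; issue ADD r0<-Add1  regs: r0:Add1,r1:Add2,r2:1,r3:-10,r4:-1,r5:-7
  c15: -  regs: r0:Add1,r1:Add2,r2:1,r3:-10,r4:-1,r5:-7
  c16: CDB Add2=12  regs: r0:Add1,r1:12,r2:1,r3:-10,r4:-1,r5:-7

STATUS = VALUE 12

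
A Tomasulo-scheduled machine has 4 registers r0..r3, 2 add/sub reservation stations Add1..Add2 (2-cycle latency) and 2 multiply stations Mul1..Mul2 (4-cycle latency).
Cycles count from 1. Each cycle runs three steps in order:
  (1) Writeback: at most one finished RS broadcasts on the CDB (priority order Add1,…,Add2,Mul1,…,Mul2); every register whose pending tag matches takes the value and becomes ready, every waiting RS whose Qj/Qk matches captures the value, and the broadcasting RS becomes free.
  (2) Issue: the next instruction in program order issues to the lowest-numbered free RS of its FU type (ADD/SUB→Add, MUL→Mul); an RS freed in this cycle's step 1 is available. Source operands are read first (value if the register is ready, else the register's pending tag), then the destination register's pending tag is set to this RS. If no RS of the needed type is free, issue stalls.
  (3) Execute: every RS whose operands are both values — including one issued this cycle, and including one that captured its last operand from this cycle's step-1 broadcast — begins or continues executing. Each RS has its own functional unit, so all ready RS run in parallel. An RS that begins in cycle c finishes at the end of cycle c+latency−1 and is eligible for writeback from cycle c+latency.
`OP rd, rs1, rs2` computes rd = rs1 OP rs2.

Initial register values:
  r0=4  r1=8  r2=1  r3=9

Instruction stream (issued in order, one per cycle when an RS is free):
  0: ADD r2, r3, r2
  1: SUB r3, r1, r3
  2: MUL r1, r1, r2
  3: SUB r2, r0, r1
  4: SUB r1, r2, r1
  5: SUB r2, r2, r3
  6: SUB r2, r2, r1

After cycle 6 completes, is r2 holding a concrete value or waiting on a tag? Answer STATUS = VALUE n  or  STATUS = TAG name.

STATUS = TAG Add1

  c1: issue ADD r2<-Add1  regs: r0:4,r1:8,r2:Add1,r3:9
  c2: issue SUB r3<-Add2  regs: r0:4,r1:8,r2:Add1,r3:Add2
  c3: CDB Add1=10; issue MUL r1<-Mul1  regs: r0:4,r1:Mul1,r2:10,r3:Add2
  c4: CDB Add2=-1; issue SUB r2<-Add1  regs: r0:4,r1:Mul1,r2:Add1,r3:-1
  c5: issue SUB r1<-Add2  regs: r0:4,r1:Add2,r2:Add1,r3:-1
  c6: stall  regs: r0:4,r1:Add2,r2:Add1,r3:-1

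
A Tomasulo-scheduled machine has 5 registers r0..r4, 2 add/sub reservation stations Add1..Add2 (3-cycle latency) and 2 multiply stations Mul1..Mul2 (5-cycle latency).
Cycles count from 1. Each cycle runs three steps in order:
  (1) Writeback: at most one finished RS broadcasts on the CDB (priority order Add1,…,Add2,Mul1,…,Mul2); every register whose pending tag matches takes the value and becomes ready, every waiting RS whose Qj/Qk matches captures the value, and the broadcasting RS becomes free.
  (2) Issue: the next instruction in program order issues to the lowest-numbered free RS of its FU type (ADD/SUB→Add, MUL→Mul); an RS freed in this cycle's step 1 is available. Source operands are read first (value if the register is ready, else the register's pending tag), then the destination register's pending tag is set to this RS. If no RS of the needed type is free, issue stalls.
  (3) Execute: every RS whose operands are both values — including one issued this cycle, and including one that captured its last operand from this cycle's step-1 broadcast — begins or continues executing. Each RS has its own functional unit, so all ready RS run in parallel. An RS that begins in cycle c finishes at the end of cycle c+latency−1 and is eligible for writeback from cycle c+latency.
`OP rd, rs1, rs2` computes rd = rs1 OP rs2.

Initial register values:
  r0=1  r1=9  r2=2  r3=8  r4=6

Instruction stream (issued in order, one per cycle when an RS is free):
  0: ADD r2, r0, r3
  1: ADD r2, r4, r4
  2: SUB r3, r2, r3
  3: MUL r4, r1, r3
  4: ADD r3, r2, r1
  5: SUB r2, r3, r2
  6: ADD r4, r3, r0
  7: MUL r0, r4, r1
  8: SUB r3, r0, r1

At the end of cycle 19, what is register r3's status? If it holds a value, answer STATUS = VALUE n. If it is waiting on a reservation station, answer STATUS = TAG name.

  c1: issue ADD r2<-Add1  regs: r0:1,r1:9,r2:Add1,r3:8,r4:6
  c2: issue ADD r2<-Add2  regs: r0:1,r1:9,r2:Add2,r3:8,r4:6
  c3: stall  regs: r0:1,r1:9,r2:Add2,r3:8,r4:6
  c4: CDB Add1=9; issue SUB r3<-Add1  regs: r0:1,r1:9,r2:Add2,r3:Add1,r4:6
  c5: CDB Add2=12; issue MUL r4<-Mul1  regs: r0:1,r1:9,r2:12,r3:Add1,r4:Mul1
  c6: issue ADD r3<-Add2  regs: r0:1,r1:9,r2:12,r3:Add2,r4:Mul1
  c7: stall  regs: r0:1,r1:9,r2:12,r3:Add2,r4:Mul1
  c8: CDB Add1=4; issue SUB r2<-Add1  regs: r0:1,r1:9,r2:Add1,r3:Add2,r4:Mul1
  c9: CDB Add2=21; issue ADD r4<-Add2  regs: r0:1,r1:9,r2:Add1,r3:21,r4:Add2
  c10: issue MUL r0<-Mul2  regs: r0:Mul2,r1:9,r2:Add1,r3:21,r4:Add2
  c11: stall  regs: r0:Mul2,r1:9,r2:Add1,r3:21,r4:Add2
  c12: CDB Add1=9; issue SUB r3<-Add1  regs: r0:Mul2,r1:9,r2:9,r3:Add1,r4:Add2
  c13: CDB Add2=22  regs: r0:Mul2,r1:9,r2:9,r3:Add1,r4:22
  c14: CDB Mul1=36  regs: r0:Mul2,r1:9,r2:9,r3:Add1,r4:22
  c15: -  regs: r0:Mul2,r1:9,r2:9,r3:Add1,r4:22
  c16: -  regs: r0:Mul2,r1:9,r2:9,r3:Add1,r4:22
  c17: -  regs: r0:Mul2,r1:9,r2:9,r3:Add1,r4:22
  c18: CDB Mul2=198  regs: r0:198,r1:9,r2:9,r3:Add1,r4:22
  c19: -  regs: r0:198,r1:9,r2:9,r3:Add1,r4:22

STATUS = TAG Add1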